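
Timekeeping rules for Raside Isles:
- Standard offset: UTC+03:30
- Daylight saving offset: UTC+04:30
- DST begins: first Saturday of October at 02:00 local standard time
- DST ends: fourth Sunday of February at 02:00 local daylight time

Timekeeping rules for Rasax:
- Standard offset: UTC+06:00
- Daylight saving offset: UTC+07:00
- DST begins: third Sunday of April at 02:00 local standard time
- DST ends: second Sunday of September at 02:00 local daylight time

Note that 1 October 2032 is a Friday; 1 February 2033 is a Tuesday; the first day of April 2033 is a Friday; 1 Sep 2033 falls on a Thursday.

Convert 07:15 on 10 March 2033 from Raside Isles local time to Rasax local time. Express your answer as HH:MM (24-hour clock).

09:45

1 October 2032 is a Friday, so the first Saturday is October 2.
1 February 2033 is a Tuesday, so the first Sunday is February 6 and the fourth is February 27.
Daylight saving runs 2 October 2032 – 27 February 2033; 10 March 2033 is outside that window, so Raside Isles is on standard time at UTC+03:30.
07:15 Raside Isles − 3h30m = 03:45 UTC.
1 April 2033 is a Friday, so the first Sunday is April 3 and the third is April 17.
1 September 2033 is a Thursday, so the first Sunday is September 4 and the second is September 11.
At the standard offset (UTC+06:00), 03:45 UTC + 6h = 09:45 Rasax standard time.
Daylight saving runs 17 April – 11 September; the standard-time date in Rasax, 10 March 2033, is outside that window, so Rasax is on standard time at UTC+06:00.
03:45 UTC + 6h = 09:45 Rasax.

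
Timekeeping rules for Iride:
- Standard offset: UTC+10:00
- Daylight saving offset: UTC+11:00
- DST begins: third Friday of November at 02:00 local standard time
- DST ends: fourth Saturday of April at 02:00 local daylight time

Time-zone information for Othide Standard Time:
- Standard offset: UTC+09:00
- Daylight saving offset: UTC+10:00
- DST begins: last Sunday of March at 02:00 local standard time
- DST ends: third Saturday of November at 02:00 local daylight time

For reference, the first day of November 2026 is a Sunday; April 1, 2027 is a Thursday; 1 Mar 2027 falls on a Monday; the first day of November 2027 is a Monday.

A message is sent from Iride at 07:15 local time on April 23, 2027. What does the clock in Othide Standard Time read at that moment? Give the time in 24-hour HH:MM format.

1 November 2026 is a Sunday, so the first Friday is November 6 and the third is November 20.
1 April 2027 is a Thursday, so the first Saturday is April 3 and the fourth is April 24.
April 23, 2027 falls between 20 November 2026 and 24 April 2027, so daylight saving is in effect and Iride is at UTC+11:00.
07:15 Iride − 11h = 20:15 UTC (rolling into the previous day, 22 April 2027).
1 March 2027 is a Monday, so Sundays fall on 7, 14, 21, 28; the last is March 28.
1 November 2027 is a Monday, so the first Saturday is November 6 and the third is November 20.
At the standard offset (UTC+09:00), 20:15 UTC + 9h = 05:15 Othide Standard Time standard time (rolling into the next day, 23 April 2027).
The standard-time date in Othide Standard Time, April 23, 2027, lies within the daylight-saving period (28 March – 20 November), so Othide Standard Time is on daylight time, UTC+10:00.
20:15 UTC + 10h = 06:15 Othide Standard Time (rolling into the next day, 23 April 2027).

06:15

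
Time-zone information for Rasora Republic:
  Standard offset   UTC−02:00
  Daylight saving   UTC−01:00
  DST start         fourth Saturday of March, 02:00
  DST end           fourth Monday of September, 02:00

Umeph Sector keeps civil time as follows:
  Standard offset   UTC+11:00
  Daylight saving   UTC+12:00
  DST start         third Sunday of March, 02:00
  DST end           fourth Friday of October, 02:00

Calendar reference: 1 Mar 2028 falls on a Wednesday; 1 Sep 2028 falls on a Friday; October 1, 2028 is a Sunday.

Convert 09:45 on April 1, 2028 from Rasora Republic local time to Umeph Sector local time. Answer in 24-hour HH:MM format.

1 March 2028 is a Wednesday, so the first Saturday is March 4 and the fourth is March 25.
1 September 2028 is a Friday, so the first Monday is September 4 and the fourth is September 25.
Daylight saving runs 25 March – 25 September; April 1, 2028 is inside that window, so Rasora Republic is at UTC−01:00.
09:45 Rasora Republic + 1h = 10:45 UTC.
1 March 2028 is a Wednesday, so the first Sunday is March 5 and the third is March 19.
1 October 2028 is a Sunday, so the first Friday is October 6 and the fourth is October 27.
At the standard offset (UTC+11:00), 10:45 UTC + 11h = 21:45 Umeph Sector standard time.
The standard-time date in Umeph Sector, April 1, 2028, lies within the daylight-saving period (19 March – 27 October), so Umeph Sector is on daylight time, UTC+12:00.
10:45 UTC + 12h = 22:45 Umeph Sector.

22:45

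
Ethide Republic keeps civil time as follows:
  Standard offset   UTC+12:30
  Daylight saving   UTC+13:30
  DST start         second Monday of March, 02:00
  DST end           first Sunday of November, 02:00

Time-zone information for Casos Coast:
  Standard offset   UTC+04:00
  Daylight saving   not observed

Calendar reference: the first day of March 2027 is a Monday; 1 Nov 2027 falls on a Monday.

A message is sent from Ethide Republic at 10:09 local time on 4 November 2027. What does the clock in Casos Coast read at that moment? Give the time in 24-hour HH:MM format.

1 March 2027 is a Monday, so the first Monday is March 1 and the second is March 8.
1 November 2027 is a Monday, so the first Sunday is November 7.
4 November 2027 falls between 8 March and 7 November, so daylight saving is in effect and Ethide Republic is at UTC+13:30.
10:09 Ethide Republic − 13h30m = 20:39 UTC (rolling into the previous day, 3 November 2027).
Casos Coast has no daylight saving, so its offset is UTC+04:00 year-round.
20:39 UTC + 4h = 00:39 Casos Coast (rolling into the next day, 4 November 2027).

00:39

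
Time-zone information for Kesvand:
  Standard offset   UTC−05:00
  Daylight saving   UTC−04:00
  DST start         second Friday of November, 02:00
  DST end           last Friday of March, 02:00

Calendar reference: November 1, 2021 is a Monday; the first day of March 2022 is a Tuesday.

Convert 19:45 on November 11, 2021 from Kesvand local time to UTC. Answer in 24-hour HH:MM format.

1 November 2021 is a Monday, so the first Friday is November 5 and the second is November 12.
1 March 2022 is a Tuesday, so Fridays fall on 4, 11, 18, 25; the last is March 25.
November 11, 2021 does not fall between 12 November 2021 and 25 March 2022, so daylight saving is not in effect and Kesvand is at UTC−05:00.
19:45 local + 5h = 00:45 UTC (rolling into the next day, 12 November 2021).

00:45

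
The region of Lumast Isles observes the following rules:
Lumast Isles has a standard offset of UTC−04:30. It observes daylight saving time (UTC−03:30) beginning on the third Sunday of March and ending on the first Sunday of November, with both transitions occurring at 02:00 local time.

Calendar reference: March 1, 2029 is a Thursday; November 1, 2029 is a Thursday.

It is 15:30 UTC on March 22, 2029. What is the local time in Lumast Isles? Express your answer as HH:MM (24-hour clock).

1 March 2029 is a Thursday, so the first Sunday is March 4 and the third is March 18.
1 November 2029 is a Thursday, so the first Sunday is November 4.
At the standard offset (UTC−04:30), 15:30 UTC − 4h30m = 11:00 Lumast Isles standard time.
The standard-time date in Lumast Isles, March 22, 2029, falls between 18 March and 4 November, so daylight saving is in effect and Lumast Isles is at UTC−03:30.
15:30 UTC − 3h30m = 12:00 local.

12:00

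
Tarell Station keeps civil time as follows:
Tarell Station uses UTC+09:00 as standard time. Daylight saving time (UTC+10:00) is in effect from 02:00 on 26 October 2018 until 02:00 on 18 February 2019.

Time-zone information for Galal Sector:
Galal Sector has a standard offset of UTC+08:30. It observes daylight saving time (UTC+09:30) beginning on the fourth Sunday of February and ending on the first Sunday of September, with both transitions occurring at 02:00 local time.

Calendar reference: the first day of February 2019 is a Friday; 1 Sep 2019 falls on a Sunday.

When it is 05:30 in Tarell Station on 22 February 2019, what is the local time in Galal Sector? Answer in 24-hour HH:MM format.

05:00

Daylight saving runs 26 October 2018 – 18 February 2019; 22 February 2019 is outside that window, so Tarell Station is on standard time at UTC+09:00.
05:30 Tarell Station − 9h = 20:30 UTC (rolling into the previous day, 21 February 2019).
1 February 2019 is a Friday, so the first Sunday is February 3 and the fourth is February 24.
1 September 2019 is a Sunday, so the first Sunday is September 1.
At the standard offset (UTC+08:30), 20:30 UTC + 8h30m = 05:00 Galal Sector standard time (rolling into the next day, 22 February 2019).
The standard-time date in Galal Sector, 22 February 2019, is outside the daylight-saving period (24 February – 1 September), so Galal Sector is on standard time, UTC+08:30.
20:30 UTC + 8h30m = 05:00 Galal Sector (rolling into the next day, 22 February 2019).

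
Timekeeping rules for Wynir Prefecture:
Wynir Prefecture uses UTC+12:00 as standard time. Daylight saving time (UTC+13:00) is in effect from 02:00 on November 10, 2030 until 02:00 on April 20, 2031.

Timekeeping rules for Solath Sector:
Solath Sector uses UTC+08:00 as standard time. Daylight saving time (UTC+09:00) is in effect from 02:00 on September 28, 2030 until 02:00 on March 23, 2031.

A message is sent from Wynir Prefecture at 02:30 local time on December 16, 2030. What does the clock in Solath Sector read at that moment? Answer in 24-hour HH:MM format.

22:30

December 16, 2030 lies within the daylight-saving period (10 November 2030 – 20 April 2031), so Wynir Prefecture is on daylight time, UTC+13:00.
02:30 Wynir Prefecture − 13h = 13:30 UTC (rolling into the previous day, 15 December 2030).
At the standard offset (UTC+08:00), 13:30 UTC + 8h = 21:30 Solath Sector standard time.
The standard-time date in Solath Sector, December 15, 2030, falls between 28 September 2030 and 23 March 2031, so daylight saving is in effect and Solath Sector is at UTC+09:00.
13:30 UTC + 9h = 22:30 Solath Sector.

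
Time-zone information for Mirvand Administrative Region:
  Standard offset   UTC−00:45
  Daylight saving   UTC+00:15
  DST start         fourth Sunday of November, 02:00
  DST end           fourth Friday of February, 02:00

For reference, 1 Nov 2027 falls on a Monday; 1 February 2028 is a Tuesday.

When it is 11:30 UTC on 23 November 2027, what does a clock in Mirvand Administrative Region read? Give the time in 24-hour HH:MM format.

10:45

1 November 2027 is a Monday, so the first Sunday is November 7 and the fourth is November 28.
1 February 2028 is a Tuesday, so the first Friday is February 4 and the fourth is February 25.
At the standard offset (UTC−00:45), 11:30 UTC − 0h45m = 10:45 Mirvand Administrative Region standard time.
Daylight saving runs 28 November 2027 – 25 February 2028; the standard-time date in Mirvand Administrative Region, 23 November 2027, is outside that window, so Mirvand Administrative Region is on standard time at UTC−00:45.
11:30 UTC − 0h45m = 10:45 local.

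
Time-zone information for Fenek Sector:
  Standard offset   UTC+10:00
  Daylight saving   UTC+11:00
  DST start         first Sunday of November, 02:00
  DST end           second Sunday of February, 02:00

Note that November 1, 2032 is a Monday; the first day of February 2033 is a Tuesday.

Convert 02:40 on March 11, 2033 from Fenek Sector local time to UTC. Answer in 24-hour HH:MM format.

16:40

1 November 2032 is a Monday, so the first Sunday is November 7.
1 February 2033 is a Tuesday, so the first Sunday is February 6 and the second is February 13.
March 11, 2033 is outside the daylight-saving period (7 November 2032 – 13 February 2033), so Fenek Sector is on standard time, UTC+10:00.
02:40 local − 10h = 16:40 UTC (rolling into the previous day, 10 March 2033).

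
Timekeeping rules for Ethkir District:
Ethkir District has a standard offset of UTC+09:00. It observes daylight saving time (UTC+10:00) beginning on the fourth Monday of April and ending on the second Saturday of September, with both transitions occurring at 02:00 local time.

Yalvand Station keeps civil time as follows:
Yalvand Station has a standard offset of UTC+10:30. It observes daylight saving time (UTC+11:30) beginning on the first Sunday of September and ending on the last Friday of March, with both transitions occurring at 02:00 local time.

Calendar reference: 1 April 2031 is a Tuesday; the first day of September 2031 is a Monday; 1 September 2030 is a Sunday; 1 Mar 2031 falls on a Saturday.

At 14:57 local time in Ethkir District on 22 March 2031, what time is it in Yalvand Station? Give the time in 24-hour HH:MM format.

17:27

1 April 2031 is a Tuesday, so the first Monday is April 7 and the fourth is April 28.
1 September 2031 is a Monday, so the first Saturday is September 6 and the second is September 13.
22 March 2031 is outside the daylight-saving period (28 April – 13 September), so Ethkir District is on standard time, UTC+09:00.
14:57 Ethkir District − 9h = 05:57 UTC.
1 September 2030 is a Sunday, so the first Sunday is September 1.
1 March 2031 is a Saturday, so Fridays fall on 7, 14, 21, 28; the last is March 28.
At the standard offset (UTC+10:30), 05:57 UTC + 10h30m = 16:27 Yalvand Station standard time.
Daylight saving runs 1 September 2030 – 28 March 2031; the standard-time date in Yalvand Station, 22 March 2031, is inside that window, so Yalvand Station is at UTC+11:30.
05:57 UTC + 11h30m = 17:27 Yalvand Station.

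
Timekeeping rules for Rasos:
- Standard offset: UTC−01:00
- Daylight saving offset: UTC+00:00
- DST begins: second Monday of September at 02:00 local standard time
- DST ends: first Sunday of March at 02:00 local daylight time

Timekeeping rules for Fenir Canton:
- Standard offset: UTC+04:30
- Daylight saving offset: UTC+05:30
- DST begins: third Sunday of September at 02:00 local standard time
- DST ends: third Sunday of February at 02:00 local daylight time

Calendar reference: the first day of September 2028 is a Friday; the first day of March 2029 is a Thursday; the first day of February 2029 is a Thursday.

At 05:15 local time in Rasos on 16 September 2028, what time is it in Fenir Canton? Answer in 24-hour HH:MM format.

1 September 2028 is a Friday, so the first Monday is September 4 and the second is September 11.
1 March 2029 is a Thursday, so the first Sunday is March 4.
16 September 2028 lies within the daylight-saving period (11 September 2028 – 4 March 2029), so Rasos is on daylight time, UTC+00:00.
05:15 Rasos − 0h = 05:15 UTC.
1 September 2028 is a Friday, so the first Sunday is September 3 and the third is September 17.
1 February 2029 is a Thursday, so the first Sunday is February 4 and the third is February 18.
At the standard offset (UTC+04:30), 05:15 UTC + 4h30m = 09:45 Fenir Canton standard time.
The standard-time date in Fenir Canton, 16 September 2028, is outside the daylight-saving period (17 September 2028 – 18 February 2029), so Fenir Canton is on standard time, UTC+04:30.
05:15 UTC + 4h30m = 09:45 Fenir Canton.

09:45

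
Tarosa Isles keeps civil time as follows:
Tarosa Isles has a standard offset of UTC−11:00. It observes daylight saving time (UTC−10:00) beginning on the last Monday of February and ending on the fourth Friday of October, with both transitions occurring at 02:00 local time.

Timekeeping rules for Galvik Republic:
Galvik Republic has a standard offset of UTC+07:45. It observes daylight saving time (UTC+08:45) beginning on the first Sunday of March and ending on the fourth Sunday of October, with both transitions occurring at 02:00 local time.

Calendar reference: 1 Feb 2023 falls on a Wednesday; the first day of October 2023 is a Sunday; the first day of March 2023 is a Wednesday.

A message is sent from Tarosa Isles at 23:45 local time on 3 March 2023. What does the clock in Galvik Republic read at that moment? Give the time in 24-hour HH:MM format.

17:30

1 February 2023 is a Wednesday, so Mondays fall on 6, 13, 20, 27; the last is February 27.
1 October 2023 is a Sunday, so the first Friday is October 6 and the fourth is October 27.
Daylight saving runs 27 February – 27 October; 3 March 2023 is inside that window, so Tarosa Isles is at UTC−10:00.
23:45 Tarosa Isles + 10h = 09:45 UTC (rolling into the next day, 4 March 2023).
1 March 2023 is a Wednesday, so the first Sunday is March 5.
1 October 2023 is a Sunday, so the first Sunday is October 1 and the fourth is October 22.
At the standard offset (UTC+07:45), 09:45 UTC + 7h45m = 17:30 Galvik Republic standard time.
The standard-time date in Galvik Republic, 4 March 2023, is outside the daylight-saving period (5 March – 22 October), so Galvik Republic is on standard time, UTC+07:45.
09:45 UTC + 7h45m = 17:30 Galvik Republic.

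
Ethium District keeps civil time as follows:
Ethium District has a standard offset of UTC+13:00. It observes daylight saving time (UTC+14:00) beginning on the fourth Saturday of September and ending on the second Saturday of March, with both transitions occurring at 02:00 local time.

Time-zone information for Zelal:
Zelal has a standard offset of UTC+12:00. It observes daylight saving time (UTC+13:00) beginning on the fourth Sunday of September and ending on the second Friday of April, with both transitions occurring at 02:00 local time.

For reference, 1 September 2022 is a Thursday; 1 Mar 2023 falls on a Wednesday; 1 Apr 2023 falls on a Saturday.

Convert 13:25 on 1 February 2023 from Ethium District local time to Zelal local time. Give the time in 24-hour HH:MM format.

12:25

1 September 2022 is a Thursday, so the first Saturday is September 3 and the fourth is September 24.
1 March 2023 is a Wednesday, so the first Saturday is March 4 and the second is March 11.
1 February 2023 falls between 24 September 2022 and 11 March 2023, so daylight saving is in effect and Ethium District is at UTC+14:00.
13:25 Ethium District − 14h = 23:25 UTC (rolling into the previous day, 31 January 2023).
1 September 2022 is a Thursday, so the first Sunday is September 4 and the fourth is September 25.
1 April 2023 is a Saturday, so the first Friday is April 7 and the second is April 14.
At the standard offset (UTC+12:00), 23:25 UTC + 12h = 11:25 Zelal standard time (rolling into the next day, 1 February 2023).
The standard-time date in Zelal, 1 February 2023, falls between 25 September 2022 and 14 April 2023, so daylight saving is in effect and Zelal is at UTC+13:00.
23:25 UTC + 13h = 12:25 Zelal (rolling into the next day, 1 February 2023).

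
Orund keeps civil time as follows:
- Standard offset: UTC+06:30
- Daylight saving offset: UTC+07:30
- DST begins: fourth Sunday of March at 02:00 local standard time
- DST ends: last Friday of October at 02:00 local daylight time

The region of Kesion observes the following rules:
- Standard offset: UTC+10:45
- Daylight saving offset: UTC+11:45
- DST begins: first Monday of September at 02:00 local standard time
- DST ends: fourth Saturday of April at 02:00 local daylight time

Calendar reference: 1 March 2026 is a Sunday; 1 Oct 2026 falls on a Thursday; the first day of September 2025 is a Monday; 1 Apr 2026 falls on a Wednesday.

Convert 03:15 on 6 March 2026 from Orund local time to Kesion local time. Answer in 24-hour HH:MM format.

08:30

1 March 2026 is a Sunday, so the first Sunday is March 1 and the fourth is March 22.
1 October 2026 is a Thursday, so Fridays fall on 2, 9, 16, 23, 30; the last is October 30.
Daylight saving runs 22 March – 30 October; 6 March 2026 is outside that window, so Orund is on standard time at UTC+06:30.
03:15 Orund − 6h30m = 20:45 UTC (rolling into the previous day, 5 March 2026).
1 September 2025 is a Monday, so the first Monday is September 1.
1 April 2026 is a Wednesday, so the first Saturday is April 4 and the fourth is April 25.
At the standard offset (UTC+10:45), 20:45 UTC + 10h45m = 07:30 Kesion standard time (rolling into the next day, 6 March 2026).
The standard-time date in Kesion, 6 March 2026, falls between 1 September 2025 and 25 April 2026, so daylight saving is in effect and Kesion is at UTC+11:45.
20:45 UTC + 11h45m = 08:30 Kesion (rolling into the next day, 6 March 2026).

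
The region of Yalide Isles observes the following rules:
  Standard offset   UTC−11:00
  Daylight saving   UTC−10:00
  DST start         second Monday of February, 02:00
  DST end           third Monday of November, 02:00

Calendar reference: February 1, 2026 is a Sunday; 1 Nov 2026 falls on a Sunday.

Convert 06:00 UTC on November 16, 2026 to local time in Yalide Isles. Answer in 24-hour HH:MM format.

20:00

1 February 2026 is a Sunday, so the first Monday is February 2 and the second is February 9.
1 November 2026 is a Sunday, so the first Monday is November 2 and the third is November 16.
At the standard offset (UTC−11:00), 06:00 UTC − 11h = 19:00 Yalide Isles standard time (rolling into the previous day, 15 November 2026).
The standard-time date in Yalide Isles, November 15, 2026, lies within the daylight-saving period (9 February – 16 November), so Yalide Isles is on daylight time, UTC−10:00.
06:00 UTC − 10h = 20:00 local (rolling into the previous day, 15 November 2026).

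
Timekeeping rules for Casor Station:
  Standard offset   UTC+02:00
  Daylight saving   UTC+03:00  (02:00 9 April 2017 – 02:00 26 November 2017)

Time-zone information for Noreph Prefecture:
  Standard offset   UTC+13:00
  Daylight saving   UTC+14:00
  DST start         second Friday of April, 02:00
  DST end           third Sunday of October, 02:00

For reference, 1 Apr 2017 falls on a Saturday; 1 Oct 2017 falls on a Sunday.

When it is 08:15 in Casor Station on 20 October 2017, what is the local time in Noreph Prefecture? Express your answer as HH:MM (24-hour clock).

Daylight saving runs 9 April – 26 November; 20 October 2017 is inside that window, so Casor Station is at UTC+03:00.
08:15 Casor Station − 3h = 05:15 UTC.
1 April 2017 is a Saturday, so the first Friday is April 7 and the second is April 14.
1 October 2017 is a Sunday, so the first Sunday is October 1 and the third is October 15.
At the standard offset (UTC+13:00), 05:15 UTC + 13h = 18:15 Noreph Prefecture standard time.
The standard-time date in Noreph Prefecture, 20 October 2017, is outside the daylight-saving period (14 April – 15 October), so Noreph Prefecture is on standard time, UTC+13:00.
05:15 UTC + 13h = 18:15 Noreph Prefecture.

18:15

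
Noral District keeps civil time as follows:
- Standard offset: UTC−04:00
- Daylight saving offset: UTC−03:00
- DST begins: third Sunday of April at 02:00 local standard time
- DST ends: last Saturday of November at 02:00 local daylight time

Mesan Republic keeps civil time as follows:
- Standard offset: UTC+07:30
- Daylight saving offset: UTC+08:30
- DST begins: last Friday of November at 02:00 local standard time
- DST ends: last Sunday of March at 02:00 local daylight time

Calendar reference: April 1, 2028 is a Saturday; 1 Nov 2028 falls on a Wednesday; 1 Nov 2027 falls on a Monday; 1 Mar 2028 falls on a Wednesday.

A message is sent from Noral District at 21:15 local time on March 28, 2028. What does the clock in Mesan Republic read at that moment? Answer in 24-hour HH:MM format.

1 April 2028 is a Saturday, so the first Sunday is April 2 and the third is April 16.
1 November 2028 is a Wednesday, so Saturdays fall on 4, 11, 18, 25; the last is November 25.
March 28, 2028 is outside the daylight-saving period (16 April – 25 November), so Noral District is on standard time, UTC−04:00.
21:15 Noral District + 4h = 01:15 UTC (rolling into the next day, 29 March 2028).
1 November 2027 is a Monday, so Fridays fall on 5, 12, 19, 26; the last is November 26.
1 March 2028 is a Wednesday, so Sundays fall on 5, 12, 19, 26; the last is March 26.
At the standard offset (UTC+07:30), 01:15 UTC + 7h30m = 08:45 Mesan Republic standard time.
Daylight saving runs 26 November 2027 – 26 March 2028; the standard-time date in Mesan Republic, March 29, 2028, is outside that window, so Mesan Republic is on standard time at UTC+07:30.
01:15 UTC + 7h30m = 08:45 Mesan Republic.

08:45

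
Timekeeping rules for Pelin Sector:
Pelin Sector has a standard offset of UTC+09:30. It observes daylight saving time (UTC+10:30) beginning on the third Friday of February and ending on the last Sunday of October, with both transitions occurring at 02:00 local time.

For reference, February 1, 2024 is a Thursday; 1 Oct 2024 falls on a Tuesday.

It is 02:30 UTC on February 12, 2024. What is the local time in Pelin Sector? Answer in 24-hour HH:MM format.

1 February 2024 is a Thursday, so the first Friday is February 2 and the third is February 16.
1 October 2024 is a Tuesday, so Sundays fall on 6, 13, 20, 27; the last is October 27.
At the standard offset (UTC+09:30), 02:30 UTC + 9h30m = 12:00 Pelin Sector standard time.
Daylight saving runs 16 February – 27 October; the standard-time date in Pelin Sector, February 12, 2024, is outside that window, so Pelin Sector is on standard time at UTC+09:30.
02:30 UTC + 9h30m = 12:00 local.

12:00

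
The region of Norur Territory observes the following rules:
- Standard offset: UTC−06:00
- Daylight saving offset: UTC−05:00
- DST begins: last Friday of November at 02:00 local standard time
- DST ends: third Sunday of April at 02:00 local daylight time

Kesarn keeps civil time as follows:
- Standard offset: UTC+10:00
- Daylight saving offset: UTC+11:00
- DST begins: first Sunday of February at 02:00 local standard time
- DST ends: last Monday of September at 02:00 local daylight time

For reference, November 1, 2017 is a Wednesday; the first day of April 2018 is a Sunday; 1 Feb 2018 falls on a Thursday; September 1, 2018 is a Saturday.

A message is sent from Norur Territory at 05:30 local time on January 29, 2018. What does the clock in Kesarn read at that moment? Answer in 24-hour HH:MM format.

20:30

1 November 2017 is a Wednesday, so Fridays fall on 3, 10, 17, 24; the last is November 24.
1 April 2018 is a Sunday, so the first Sunday is April 1 and the third is April 15.
January 29, 2018 lies within the daylight-saving period (24 November 2017 – 15 April 2018), so Norur Territory is on daylight time, UTC−05:00.
05:30 Norur Territory + 5h = 10:30 UTC.
1 February 2018 is a Thursday, so the first Sunday is February 4.
1 September 2018 is a Saturday, so Mondays fall on 3, 10, 17, 24; the last is September 24.
At the standard offset (UTC+10:00), 10:30 UTC + 10h = 20:30 Kesarn standard time.
Daylight saving runs 4 February – 24 September; the standard-time date in Kesarn, January 29, 2018, is outside that window, so Kesarn is on standard time at UTC+10:00.
10:30 UTC + 10h = 20:30 Kesarn.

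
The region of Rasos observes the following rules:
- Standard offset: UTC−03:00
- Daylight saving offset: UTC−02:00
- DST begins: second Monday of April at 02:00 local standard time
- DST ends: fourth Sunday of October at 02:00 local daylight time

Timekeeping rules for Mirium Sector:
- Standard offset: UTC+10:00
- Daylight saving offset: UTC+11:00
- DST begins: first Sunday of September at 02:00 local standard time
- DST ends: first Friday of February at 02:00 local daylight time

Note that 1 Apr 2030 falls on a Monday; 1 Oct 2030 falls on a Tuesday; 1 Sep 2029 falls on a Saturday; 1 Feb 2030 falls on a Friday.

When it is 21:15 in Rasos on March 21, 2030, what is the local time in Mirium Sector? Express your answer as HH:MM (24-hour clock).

1 April 2030 is a Monday, so the first Monday is April 1 and the second is April 8.
1 October 2030 is a Tuesday, so the first Sunday is October 6 and the fourth is October 27.
March 21, 2030 is outside the daylight-saving period (8 April – 27 October), so Rasos is on standard time, UTC−03:00.
21:15 Rasos + 3h = 00:15 UTC (rolling into the next day, 22 March 2030).
1 September 2029 is a Saturday, so the first Sunday is September 2.
1 February 2030 is a Friday, so the first Friday is February 1.
At the standard offset (UTC+10:00), 00:15 UTC + 10h = 10:15 Mirium Sector standard time.
Daylight saving runs 2 September 2029 – 1 February 2030; the standard-time date in Mirium Sector, March 22, 2030, is outside that window, so Mirium Sector is on standard time at UTC+10:00.
00:15 UTC + 10h = 10:15 Mirium Sector.

10:15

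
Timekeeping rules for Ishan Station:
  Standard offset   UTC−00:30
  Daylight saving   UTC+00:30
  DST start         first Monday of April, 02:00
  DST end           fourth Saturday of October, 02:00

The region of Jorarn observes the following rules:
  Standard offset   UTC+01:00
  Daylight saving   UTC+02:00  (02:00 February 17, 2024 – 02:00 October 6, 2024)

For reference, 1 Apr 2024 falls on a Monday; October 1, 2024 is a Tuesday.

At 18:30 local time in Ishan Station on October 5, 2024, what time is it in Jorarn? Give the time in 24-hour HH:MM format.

20:00

1 April 2024 is a Monday, so the first Monday is April 1.
1 October 2024 is a Tuesday, so the first Saturday is October 5 and the fourth is October 26.
October 5, 2024 lies within the daylight-saving period (1 April – 26 October), so Ishan Station is on daylight time, UTC+00:30.
18:30 Ishan Station − 0h30m = 18:00 UTC.
At the standard offset (UTC+01:00), 18:00 UTC + 1h = 19:00 Jorarn standard time.
The standard-time date in Jorarn, October 5, 2024, falls between 17 February and 6 October, so daylight saving is in effect and Jorarn is at UTC+02:00.
18:00 UTC + 2h = 20:00 Jorarn.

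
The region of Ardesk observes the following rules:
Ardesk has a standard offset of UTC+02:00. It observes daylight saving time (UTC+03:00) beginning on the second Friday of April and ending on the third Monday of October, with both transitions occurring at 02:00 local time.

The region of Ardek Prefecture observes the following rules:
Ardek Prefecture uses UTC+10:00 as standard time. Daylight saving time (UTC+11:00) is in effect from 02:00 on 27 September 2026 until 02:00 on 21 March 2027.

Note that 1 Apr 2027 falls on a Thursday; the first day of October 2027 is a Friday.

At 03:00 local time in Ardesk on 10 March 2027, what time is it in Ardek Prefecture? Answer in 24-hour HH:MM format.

12:00

1 April 2027 is a Thursday, so the first Friday is April 2 and the second is April 9.
1 October 2027 is a Friday, so the first Monday is October 4 and the third is October 18.
10 March 2027 does not fall between 9 April and 18 October, so daylight saving is not in effect and Ardesk is at UTC+02:00.
03:00 Ardesk − 2h = 01:00 UTC.
At the standard offset (UTC+10:00), 01:00 UTC + 10h = 11:00 Ardek Prefecture standard time.
Daylight saving runs 27 September 2026 – 21 March 2027; the standard-time date in Ardek Prefecture, 10 March 2027, is inside that window, so Ardek Prefecture is at UTC+11:00.
01:00 UTC + 11h = 12:00 Ardek Prefecture.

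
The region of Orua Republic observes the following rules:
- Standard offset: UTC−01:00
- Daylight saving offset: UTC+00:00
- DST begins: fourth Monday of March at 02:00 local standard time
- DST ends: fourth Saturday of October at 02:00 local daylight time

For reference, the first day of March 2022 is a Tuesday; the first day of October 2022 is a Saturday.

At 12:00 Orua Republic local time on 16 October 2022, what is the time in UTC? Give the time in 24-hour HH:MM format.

12:00

1 March 2022 is a Tuesday, so the first Monday is March 7 and the fourth is March 28.
1 October 2022 is a Saturday, so the first Saturday is October 1 and the fourth is October 22.
16 October 2022 falls between 28 March and 22 October, so daylight saving is in effect and Orua Republic is at UTC+00:00.
12:00 local − 0h = 12:00 UTC.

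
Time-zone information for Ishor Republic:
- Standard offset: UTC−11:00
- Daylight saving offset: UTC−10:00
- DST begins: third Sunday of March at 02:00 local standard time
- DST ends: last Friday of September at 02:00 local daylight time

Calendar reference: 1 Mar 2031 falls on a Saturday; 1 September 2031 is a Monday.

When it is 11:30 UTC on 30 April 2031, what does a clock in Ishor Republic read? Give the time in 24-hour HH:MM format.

01:30

1 March 2031 is a Saturday, so the first Sunday is March 2 and the third is March 16.
1 September 2031 is a Monday, so Fridays fall on 5, 12, 19, 26; the last is September 26.
At the standard offset (UTC−11:00), 11:30 UTC − 11h = 00:30 Ishor Republic standard time.
Daylight saving runs 16 March – 26 September; the standard-time date in Ishor Republic, 30 April 2031, is inside that window, so Ishor Republic is at UTC−10:00.
11:30 UTC − 10h = 01:30 local.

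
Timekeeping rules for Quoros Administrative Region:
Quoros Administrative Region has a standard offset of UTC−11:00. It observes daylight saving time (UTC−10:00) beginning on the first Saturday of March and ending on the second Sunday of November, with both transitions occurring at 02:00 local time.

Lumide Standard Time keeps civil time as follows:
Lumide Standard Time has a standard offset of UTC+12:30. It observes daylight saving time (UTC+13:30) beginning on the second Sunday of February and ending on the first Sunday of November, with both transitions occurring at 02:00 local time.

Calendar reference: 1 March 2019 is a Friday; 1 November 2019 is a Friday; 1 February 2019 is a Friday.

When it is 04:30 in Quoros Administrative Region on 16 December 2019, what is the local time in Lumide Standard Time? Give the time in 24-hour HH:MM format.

1 March 2019 is a Friday, so the first Saturday is March 2.
1 November 2019 is a Friday, so the first Sunday is November 3 and the second is November 10.
16 December 2019 does not fall between 2 March and 10 November, so daylight saving is not in effect and Quoros Administrative Region is at UTC−11:00.
04:30 Quoros Administrative Region + 11h = 15:30 UTC.
1 February 2019 is a Friday, so the first Sunday is February 3 and the second is February 10.
1 November 2019 is a Friday, so the first Sunday is November 3.
At the standard offset (UTC+12:30), 15:30 UTC + 12h30m = 04:00 Lumide Standard Time standard time (rolling into the next day, 17 December 2019).
The standard-time date in Lumide Standard Time, 17 December 2019, is outside the daylight-saving period (10 February – 3 November), so Lumide Standard Time is on standard time, UTC+12:30.
15:30 UTC + 12h30m = 04:00 Lumide Standard Time (rolling into the next day, 17 December 2019).

04:00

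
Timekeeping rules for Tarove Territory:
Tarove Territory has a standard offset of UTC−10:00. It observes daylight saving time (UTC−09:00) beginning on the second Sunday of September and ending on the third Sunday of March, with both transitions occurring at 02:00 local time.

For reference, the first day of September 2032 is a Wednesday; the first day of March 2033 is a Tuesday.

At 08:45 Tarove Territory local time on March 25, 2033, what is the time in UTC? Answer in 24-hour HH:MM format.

1 September 2032 is a Wednesday, so the first Sunday is September 5 and the second is September 12.
1 March 2033 is a Tuesday, so the first Sunday is March 6 and the third is March 20.
March 25, 2033 does not fall between 12 September 2032 and 20 March 2033, so daylight saving is not in effect and Tarove Territory is at UTC−10:00.
08:45 local + 10h = 18:45 UTC.

18:45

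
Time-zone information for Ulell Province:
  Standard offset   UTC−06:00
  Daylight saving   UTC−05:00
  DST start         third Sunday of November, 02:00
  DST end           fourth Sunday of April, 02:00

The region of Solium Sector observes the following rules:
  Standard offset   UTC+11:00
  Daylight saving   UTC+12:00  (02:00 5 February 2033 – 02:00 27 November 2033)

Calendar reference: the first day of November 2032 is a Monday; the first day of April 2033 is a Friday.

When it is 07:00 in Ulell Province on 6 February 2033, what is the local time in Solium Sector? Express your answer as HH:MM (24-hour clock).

1 November 2032 is a Monday, so the first Sunday is November 7 and the third is November 21.
1 April 2033 is a Friday, so the first Sunday is April 3 and the fourth is April 24.
6 February 2033 lies within the daylight-saving period (21 November 2032 – 24 April 2033), so Ulell Province is on daylight time, UTC−05:00.
07:00 Ulell Province + 5h = 12:00 UTC.
At the standard offset (UTC+11:00), 12:00 UTC + 11h = 23:00 Solium Sector standard time.
The standard-time date in Solium Sector, 6 February 2033, falls between 5 February and 27 November, so daylight saving is in effect and Solium Sector is at UTC+12:00.
12:00 UTC + 12h = 00:00 Solium Sector (rolling into the next day, 7 February 2033).

00:00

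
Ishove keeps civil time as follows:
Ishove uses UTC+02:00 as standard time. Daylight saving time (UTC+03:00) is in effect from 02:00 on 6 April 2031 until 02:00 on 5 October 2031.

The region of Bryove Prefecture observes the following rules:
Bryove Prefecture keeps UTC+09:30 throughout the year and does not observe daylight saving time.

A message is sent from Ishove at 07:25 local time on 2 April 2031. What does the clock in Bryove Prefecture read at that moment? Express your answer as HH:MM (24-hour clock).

14:55

Daylight saving runs 6 April – 5 October; 2 April 2031 is outside that window, so Ishove is on standard time at UTC+02:00.
07:25 Ishove − 2h = 05:25 UTC.
Bryove Prefecture stays on UTC+09:30 all year.
05:25 UTC + 9h30m = 14:55 Bryove Prefecture.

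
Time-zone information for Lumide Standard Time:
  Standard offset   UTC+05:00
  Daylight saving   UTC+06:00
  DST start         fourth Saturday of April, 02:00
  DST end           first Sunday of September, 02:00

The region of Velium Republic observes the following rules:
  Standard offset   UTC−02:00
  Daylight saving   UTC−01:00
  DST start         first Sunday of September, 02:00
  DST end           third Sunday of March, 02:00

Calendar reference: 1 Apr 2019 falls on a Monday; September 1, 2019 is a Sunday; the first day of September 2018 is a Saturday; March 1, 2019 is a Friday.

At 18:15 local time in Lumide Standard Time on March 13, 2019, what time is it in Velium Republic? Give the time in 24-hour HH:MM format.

12:15

1 April 2019 is a Monday, so the first Saturday is April 6 and the fourth is April 27.
1 September 2019 is a Sunday, so the first Sunday is September 1.
March 13, 2019 does not fall between 27 April and 1 September, so daylight saving is not in effect and Lumide Standard Time is at UTC+05:00.
18:15 Lumide Standard Time − 5h = 13:15 UTC.
1 September 2018 is a Saturday, so the first Sunday is September 2.
1 March 2019 is a Friday, so the first Sunday is March 3 and the third is March 17.
At the standard offset (UTC−02:00), 13:15 UTC − 2h = 11:15 Velium Republic standard time.
The standard-time date in Velium Republic, March 13, 2019, lies within the daylight-saving period (2 September 2018 – 17 March 2019), so Velium Republic is on daylight time, UTC−01:00.
13:15 UTC − 1h = 12:15 Velium Republic.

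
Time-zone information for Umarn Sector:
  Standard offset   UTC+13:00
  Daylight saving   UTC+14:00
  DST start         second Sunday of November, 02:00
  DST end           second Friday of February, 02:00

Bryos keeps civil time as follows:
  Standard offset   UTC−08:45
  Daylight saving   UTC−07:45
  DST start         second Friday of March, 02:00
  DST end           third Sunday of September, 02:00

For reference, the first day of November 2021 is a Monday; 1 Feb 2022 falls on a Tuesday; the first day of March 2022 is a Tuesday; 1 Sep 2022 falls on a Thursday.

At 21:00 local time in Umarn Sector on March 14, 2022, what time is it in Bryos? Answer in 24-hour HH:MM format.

00:15

1 November 2021 is a Monday, so the first Sunday is November 7 and the second is November 14.
1 February 2022 is a Tuesday, so the first Friday is February 4 and the second is February 11.
March 14, 2022 is outside the daylight-saving period (14 November 2021 – 11 February 2022), so Umarn Sector is on standard time, UTC+13:00.
21:00 Umarn Sector − 13h = 08:00 UTC.
1 March 2022 is a Tuesday, so the first Friday is March 4 and the second is March 11.
1 September 2022 is a Thursday, so the first Sunday is September 4 and the third is September 18.
At the standard offset (UTC−08:45), 08:00 UTC − 8h45m = 23:15 Bryos standard time (rolling into the previous day, 13 March 2022).
Daylight saving runs 11 March – 18 September; the standard-time date in Bryos, March 13, 2022, is inside that window, so Bryos is at UTC−07:45.
08:00 UTC − 7h45m = 00:15 Bryos.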